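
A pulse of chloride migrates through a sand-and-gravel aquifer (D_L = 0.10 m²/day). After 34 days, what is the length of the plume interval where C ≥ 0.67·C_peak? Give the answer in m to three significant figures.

4.67 m

The plume is Gaussian with σ = √(2Dt) = √(2 × 0.10 × 34) = 2.608 m.
C/C_peak = exp(−Δx²/(2σ²)) = 0.67 ⇒ Δx = σ·√(−2 ln 0.67) = 2.608 × 0.8950 = 2.334 m.
Width = 2Δx = 4.67 m.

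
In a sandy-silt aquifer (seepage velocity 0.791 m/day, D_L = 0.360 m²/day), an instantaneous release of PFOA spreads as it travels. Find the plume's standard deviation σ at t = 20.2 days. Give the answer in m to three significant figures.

Dispersive spreading gives a Gaussian with σ² = 2Dt; advection only shifts the center.
σ = √(2 × 0.360 × 20.2) = 3.81 m.

3.81 m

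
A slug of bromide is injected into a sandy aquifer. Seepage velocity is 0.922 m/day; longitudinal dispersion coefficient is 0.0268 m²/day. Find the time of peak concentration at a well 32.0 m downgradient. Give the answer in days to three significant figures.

34.7 days

For the 1D instantaneous-source solution, setting ∂C/∂t = 0 at fixed x gives v²t² + 2Dt − x² = 0, so t = (√(D² + v²x²) − D)/v².
√(D² + v²x²) = √(0.0268² + 0.922² × 32.0²) = 29.50; v² = 0.850084.
t = (29.50 − 0.0268)/0.850084 = 34.7 days (vs. the pure-advection estimate x/v = 34.7 d).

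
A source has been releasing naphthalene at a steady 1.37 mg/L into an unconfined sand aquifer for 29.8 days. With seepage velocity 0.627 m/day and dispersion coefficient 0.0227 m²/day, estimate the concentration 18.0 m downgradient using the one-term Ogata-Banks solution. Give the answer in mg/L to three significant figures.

For a continuous step input, C/C₀ ≈ ½·erfc((x−vt)/(2√(Dt))).
vt = 0.627 × 29.8 = 18.6846 m and 2√(Dt) = 2√(0.0227 × 29.8) = 1.645 m.
Argument (x−vt)/(2√(Dt)) = (18.0 − 18.6846)/1.645 = -0.4162; ½·erfc(-0.4162) = 0.7219.
C = 1.37 × 0.7219 = 0.989 mg/L.

0.989 mg/L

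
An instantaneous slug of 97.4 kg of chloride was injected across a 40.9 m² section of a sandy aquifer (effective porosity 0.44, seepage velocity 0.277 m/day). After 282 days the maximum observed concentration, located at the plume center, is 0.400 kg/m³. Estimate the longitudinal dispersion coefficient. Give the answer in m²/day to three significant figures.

At the plume center C_max = M/(n_e·A·√(4πDt)), so D = M²/(4πt·(n_e·A·C_max)²).
n_e·A·C_max = 0.44 × 40.9 × 0.400 = 7.198 kg/m.
D = 97.4²/(4π × 282 × 7.198²) = 0.0517 m²/day.

0.0517 m²/day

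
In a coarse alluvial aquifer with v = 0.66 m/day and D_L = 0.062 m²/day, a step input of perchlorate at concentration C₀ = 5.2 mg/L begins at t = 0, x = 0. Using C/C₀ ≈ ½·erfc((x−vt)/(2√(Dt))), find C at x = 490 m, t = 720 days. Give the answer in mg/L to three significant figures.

0.305 mg/L

For a continuous step input, C/C₀ ≈ ½·erfc((x−vt)/(2√(Dt))).
vt = 0.66 × 720 = 475.2 m and 2√(Dt) = 2√(0.062 × 720) = 13.36 m.
Argument (x−vt)/(2√(Dt)) = (490 − 475.2)/13.36 = 1.108; ½·erfc(1.108) = 0.05856.
C = 5.2 × 0.05856 = 0.305 mg/L.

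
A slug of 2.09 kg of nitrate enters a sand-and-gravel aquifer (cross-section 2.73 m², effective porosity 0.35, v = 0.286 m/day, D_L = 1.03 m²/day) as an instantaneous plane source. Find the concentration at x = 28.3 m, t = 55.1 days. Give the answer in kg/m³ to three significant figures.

0.0410 kg/m³

For an instantaneous plane source, C(x,t) = M/(n_e·A·√(4πDt)) · exp(−(x−vt)²/(4Dt)), with n_e·A the pore (flow) area.
Plume center vt = 0.286 × 55.1 = 15.7586 m, so the well at 28.3 m is 12.5414 m downgradient of the peak.
√(4πDt) = 26.71 m, giving peak height M/(n_e·A·√(4πDt)) = 2.09/(0.35 × 2.73 × 26.71) = 0.08189 kg/m³.
(x−vt)²/(4Dt) = (12.5414)²/(4 × 1.03 × 55.1) = 0.6929; exp(−0.6929) = 0.5001.
C = 0.08189 × 0.5001 = 0.0410 kg/m³.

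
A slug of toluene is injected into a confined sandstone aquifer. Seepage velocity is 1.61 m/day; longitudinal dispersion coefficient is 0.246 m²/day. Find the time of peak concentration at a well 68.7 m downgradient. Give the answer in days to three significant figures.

42.6 days

For the 1D instantaneous-source solution, setting ∂C/∂t = 0 at fixed x gives v²t² + 2Dt − x² = 0, so t = (√(D² + v²x²) − D)/v².
√(D² + v²x²) = √(0.246² + 1.61² × 68.7²) = 110.6; v² = 2.5921.
t = (110.6 − 0.246)/2.5921 = 42.6 days (vs. the pure-advection estimate x/v = 42.7 d).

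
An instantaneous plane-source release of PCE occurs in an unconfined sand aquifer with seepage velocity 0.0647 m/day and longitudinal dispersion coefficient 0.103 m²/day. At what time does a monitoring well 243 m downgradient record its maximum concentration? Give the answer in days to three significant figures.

For the 1D instantaneous-source solution, setting ∂C/∂t = 0 at fixed x gives v²t² + 2Dt − x² = 0, so t = (√(D² + v²x²) − D)/v².
√(D² + v²x²) = √(0.103² + 0.0647² × 243²) = 15.72; v² = 0.00418609.
t = (15.72 − 0.103)/0.00418609 = 3730 days (vs. the pure-advection estimate x/v = 3760 d).

3730 days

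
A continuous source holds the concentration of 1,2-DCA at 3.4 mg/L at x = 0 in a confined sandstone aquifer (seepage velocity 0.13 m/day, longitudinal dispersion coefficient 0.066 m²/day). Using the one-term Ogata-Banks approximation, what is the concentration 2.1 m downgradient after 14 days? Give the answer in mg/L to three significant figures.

For a continuous step input, C/C₀ ≈ ½·erfc((x−vt)/(2√(Dt))).
vt = 0.13 × 14 = 1.82 m and 2√(Dt) = 2√(0.066 × 14) = 1.922 m.
Argument (x−vt)/(2√(Dt)) = (2.1 − 1.82)/1.922 = 0.1457; ½·erfc(0.1457) = 0.4184.
C = 3.4 × 0.4184 = 1.42 mg/L.

1.42 mg/L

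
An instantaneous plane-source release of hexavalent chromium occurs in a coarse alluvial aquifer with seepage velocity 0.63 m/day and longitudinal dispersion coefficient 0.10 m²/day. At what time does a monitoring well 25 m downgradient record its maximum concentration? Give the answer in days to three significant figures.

For the 1D instantaneous-source solution, setting ∂C/∂t = 0 at fixed x gives v²t² + 2Dt − x² = 0, so t = (√(D² + v²x²) − D)/v².
√(D² + v²x²) = √(0.10² + 0.63² × 25²) = 15.75; v² = 0.3969.
t = (15.75 − 0.10)/0.3969 = 39.4 days (vs. the pure-advection estimate x/v = 39.7 d).

39.4 days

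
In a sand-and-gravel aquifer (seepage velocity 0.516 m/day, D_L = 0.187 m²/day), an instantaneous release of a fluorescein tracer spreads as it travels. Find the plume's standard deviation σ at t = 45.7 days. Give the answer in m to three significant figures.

4.13 m

Dispersive spreading gives a Gaussian with σ² = 2Dt; advection only shifts the center.
σ = √(2 × 0.187 × 45.7) = 4.13 m.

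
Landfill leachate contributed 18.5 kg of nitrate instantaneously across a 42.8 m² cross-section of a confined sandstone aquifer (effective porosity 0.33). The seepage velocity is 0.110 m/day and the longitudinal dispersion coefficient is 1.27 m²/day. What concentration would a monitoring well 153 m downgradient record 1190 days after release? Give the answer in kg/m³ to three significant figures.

For an instantaneous plane source, C(x,t) = M/(n_e·A·√(4πDt)) · exp(−(x−vt)²/(4Dt)), with n_e·A the pore (flow) area.
Plume center vt = 0.110 × 1190 = 130.9 m, so the well at 153 m is 22.1 m downgradient of the peak.
√(4πDt) = 137.8 m, giving peak height M/(n_e·A·√(4πDt)) = 18.5/(0.33 × 42.8 × 137.8) = 0.009505 kg/m³.
(x−vt)²/(4Dt) = (22.1)²/(4 × 1.27 × 1190) = 0.08079; exp(−0.08079) = 0.9224.
C = 0.009505 × 0.9224 = 0.00877 kg/m³.

0.00877 kg/m³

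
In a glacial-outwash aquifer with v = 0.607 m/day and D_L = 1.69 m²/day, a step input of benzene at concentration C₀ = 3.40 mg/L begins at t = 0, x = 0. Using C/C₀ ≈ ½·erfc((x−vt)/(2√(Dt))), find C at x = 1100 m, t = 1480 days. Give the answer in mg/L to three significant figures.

For a continuous step input, C/C₀ ≈ ½·erfc((x−vt)/(2√(Dt))).
vt = 0.607 × 1480 = 898.36 m and 2√(Dt) = 2√(1.69 × 1480) = 100.0 m.
Argument (x−vt)/(2√(Dt)) = (1100 − 898.36)/100.0 = 2.016; ½·erfc(2.016) = 0.002179.
C = 3.40 × 0.002179 = 0.00741 mg/L.

0.00741 mg/L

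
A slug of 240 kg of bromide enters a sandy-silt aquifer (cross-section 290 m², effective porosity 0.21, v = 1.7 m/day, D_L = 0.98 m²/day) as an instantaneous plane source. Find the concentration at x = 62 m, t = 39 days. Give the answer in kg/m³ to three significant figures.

0.159 kg/m³

For an instantaneous plane source, C(x,t) = M/(n_e·A·√(4πDt)) · exp(−(x−vt)²/(4Dt)), with n_e·A the pore (flow) area.
Plume center vt = 1.7 × 39 = 66.3 m, so the well at 62 m is 4.3 m upgradient of the peak.
√(4πDt) = 21.92 m, giving peak height M/(n_e·A·√(4πDt)) = 240/(0.21 × 290 × 21.92) = 0.1798 kg/m³.
(x−vt)²/(4Dt) = (-4.3)²/(4 × 0.98 × 39) = 0.1209; exp(−0.1209) = 0.8861.
C = 0.1798 × 0.8861 = 0.159 kg/m³.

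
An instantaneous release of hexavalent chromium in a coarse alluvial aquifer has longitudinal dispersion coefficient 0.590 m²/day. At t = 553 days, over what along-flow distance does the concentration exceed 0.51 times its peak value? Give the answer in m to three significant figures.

59.3 m

The plume is Gaussian with σ = √(2Dt) = √(2 × 0.590 × 553) = 25.54 m.
C/C_peak = exp(−Δx²/(2σ²)) = 0.51 ⇒ Δx = σ·√(−2 ln 0.51) = 25.54 × 1.160 = 29.63 m.
Width = 2Δx = 59.3 m.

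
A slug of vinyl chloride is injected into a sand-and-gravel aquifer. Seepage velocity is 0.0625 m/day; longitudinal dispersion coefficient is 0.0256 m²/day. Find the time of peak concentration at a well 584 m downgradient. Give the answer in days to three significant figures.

9340 days

For the 1D instantaneous-source solution, setting ∂C/∂t = 0 at fixed x gives v²t² + 2Dt − x² = 0, so t = (√(D² + v²x²) − D)/v².
√(D² + v²x²) = √(0.0256² + 0.0625² × 584²) = 36.50; v² = 0.00390625.
t = (36.50 − 0.0256)/0.00390625 = 9340 days (vs. the pure-advection estimate x/v = 9340 d).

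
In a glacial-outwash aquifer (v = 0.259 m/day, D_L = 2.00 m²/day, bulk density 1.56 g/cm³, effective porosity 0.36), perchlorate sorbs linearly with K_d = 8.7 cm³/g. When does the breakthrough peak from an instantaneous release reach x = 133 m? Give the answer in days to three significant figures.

18800 days

Retardation factor R = 1 + ρ_b·K_d/n = 1 + 1.56 × 8.7/0.36 = 38.70.
Sorption retards both mechanisms: v_R = v/R = 0.006693 m/day, D_R = D/R = 0.05168 m²/day.
Peak time from v_R²t² + 2D_R t − x² = 0: t = (√(D_R² + v_R²x²) − D_R)/v_R².
√(D_R² + v_R²x²) = √(0.05168² + 0.006693² × 133²) = 0.8917; v_R² = 4.480e-05.
t = (0.8917 − 0.05168)/4.480e-05 = 18800 days.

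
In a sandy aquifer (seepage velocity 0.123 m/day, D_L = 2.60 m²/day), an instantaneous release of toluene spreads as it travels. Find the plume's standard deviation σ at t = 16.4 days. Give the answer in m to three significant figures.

Dispersive spreading gives a Gaussian with σ² = 2Dt; advection only shifts the center.
σ = √(2 × 2.60 × 16.4) = 9.23 m.

9.23 m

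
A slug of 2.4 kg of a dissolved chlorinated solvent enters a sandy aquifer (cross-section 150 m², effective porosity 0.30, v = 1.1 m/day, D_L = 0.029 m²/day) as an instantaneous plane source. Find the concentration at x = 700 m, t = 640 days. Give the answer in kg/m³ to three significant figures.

For an instantaneous plane source, C(x,t) = M/(n_e·A·√(4πDt)) · exp(−(x−vt)²/(4Dt)), with n_e·A the pore (flow) area.
Plume center vt = 1.1 × 640 = 704 m, so the well at 700 m is 4 m upgradient of the peak.
√(4πDt) = 15.27 m, giving peak height M/(n_e·A·√(4πDt)) = 2.4/(0.30 × 150 × 15.27) = 0.003493 kg/m³.
(x−vt)²/(4Dt) = (-4)²/(4 × 0.029 × 640) = 0.2155; exp(−0.2155) = 0.8061.
C = 0.003493 × 0.8061 = 0.00282 kg/m³.

0.00282 kg/m³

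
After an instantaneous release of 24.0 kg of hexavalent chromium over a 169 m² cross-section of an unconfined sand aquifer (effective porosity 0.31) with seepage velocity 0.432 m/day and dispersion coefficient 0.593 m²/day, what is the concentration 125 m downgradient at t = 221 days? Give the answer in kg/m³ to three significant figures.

0.00214 kg/m³

For an instantaneous plane source, C(x,t) = M/(n_e·A·√(4πDt)) · exp(−(x−vt)²/(4Dt)), with n_e·A the pore (flow) area.
Plume center vt = 0.432 × 221 = 95.472 m, so the well at 125 m is 29.528 m downgradient of the peak.
√(4πDt) = 40.58 m, giving peak height M/(n_e·A·√(4πDt)) = 24.0/(0.31 × 169 × 40.58) = 0.01129 kg/m³.
(x−vt)²/(4Dt) = (29.528)²/(4 × 0.593 × 221) = 1.663; exp(−1.663) = 0.1896.
C = 0.01129 × 0.1896 = 0.00214 kg/m³.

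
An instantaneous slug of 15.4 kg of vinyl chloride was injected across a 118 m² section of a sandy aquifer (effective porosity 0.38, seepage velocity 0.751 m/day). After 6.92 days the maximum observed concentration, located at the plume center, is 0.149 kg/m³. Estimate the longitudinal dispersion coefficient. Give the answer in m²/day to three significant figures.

At the plume center C_max = M/(n_e·A·√(4πDt)), so D = M²/(4πt·(n_e·A·C_max)²).
n_e·A·C_max = 0.38 × 118 × 0.149 = 6.681 kg/m.
D = 15.4²/(4π × 6.92 × 6.681²) = 0.0611 m²/day.

0.0611 m²/day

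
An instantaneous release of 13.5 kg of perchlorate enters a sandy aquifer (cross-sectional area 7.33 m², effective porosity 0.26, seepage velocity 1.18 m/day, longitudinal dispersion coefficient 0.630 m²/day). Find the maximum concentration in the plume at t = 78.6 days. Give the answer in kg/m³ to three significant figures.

0.284 kg/m³

The peak of an instantaneous 1D plume sits at x = vt; there the Gaussian factor is 1 and C_max = M/(n_e·A·√(4πDt)), where n_e·A is the pore area the mass is dissolved in.
√(4πDt) = √(4π × 0.630 × 78.6) = 24.95 m, so C_max = 13.5/(0.26 × 7.33 × 24.95) = 0.284 kg/m³.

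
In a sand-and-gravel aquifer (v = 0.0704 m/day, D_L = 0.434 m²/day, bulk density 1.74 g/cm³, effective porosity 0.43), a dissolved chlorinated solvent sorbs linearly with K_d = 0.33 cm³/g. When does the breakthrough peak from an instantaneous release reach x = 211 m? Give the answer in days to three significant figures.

6800 days

Retardation factor R = 1 + ρ_b·K_d/n = 1 + 1.74 × 0.33/0.43 = 2.335.
Sorption retards both mechanisms: v_R = v/R = 0.03015 m/day, D_R = D/R = 0.1859 m²/day.
Peak time from v_R²t² + 2D_R t − x² = 0: t = (√(D_R² + v_R²x²) − D_R)/v_R².
√(D_R² + v_R²x²) = √(0.1859² + 0.03015² × 211²) = 6.364; v_R² = 0.0009090.
t = (6.364 − 0.1859)/0.0009090 = 6800 days.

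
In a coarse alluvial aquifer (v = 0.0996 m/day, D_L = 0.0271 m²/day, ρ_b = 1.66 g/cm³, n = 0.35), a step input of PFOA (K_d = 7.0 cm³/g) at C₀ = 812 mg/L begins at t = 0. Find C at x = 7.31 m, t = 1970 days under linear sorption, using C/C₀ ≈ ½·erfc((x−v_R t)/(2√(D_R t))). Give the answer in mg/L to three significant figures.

Retardation factor R = 1 + ρ_b·K_d/n = 1 + 1.66 × 7.0/0.35 = 34.20.
Sorption retards both mechanisms: v_R = v/R = 0.002912 m/day, D_R = D/R = 0.0007924 m²/day.
v_R·t = 0.002912 × 1970 = 5.73664 m; 2√(D_R t) = 2.499 m; argument = (7.31 − 5.73664)/2.499 = 0.6296.
C = C₀ × ½·erfc(0.6296) = 812 × 0.1866 = 152 mg/L.

152 mg/L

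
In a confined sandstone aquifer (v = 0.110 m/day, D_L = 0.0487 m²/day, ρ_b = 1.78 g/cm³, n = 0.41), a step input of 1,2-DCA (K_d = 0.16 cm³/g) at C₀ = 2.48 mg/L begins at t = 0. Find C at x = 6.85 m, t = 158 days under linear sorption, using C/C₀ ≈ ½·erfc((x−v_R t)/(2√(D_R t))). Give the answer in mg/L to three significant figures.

Retardation factor R = 1 + ρ_b·K_d/n = 1 + 1.78 × 0.16/0.41 = 1.695.
Sorption retards both mechanisms: v_R = v/R = 0.06490 m/day, D_R = D/R = 0.02873 m²/day.
v_R·t = 0.06490 × 158 = 10.2542 m; 2√(D_R t) = 4.261 m; argument = (6.85 − 10.2542)/4.261 = -0.7989.
C = C₀ × ½·erfc(-0.7989) = 2.48 × 0.8707 = 2.16 mg/L.

2.16 mg/L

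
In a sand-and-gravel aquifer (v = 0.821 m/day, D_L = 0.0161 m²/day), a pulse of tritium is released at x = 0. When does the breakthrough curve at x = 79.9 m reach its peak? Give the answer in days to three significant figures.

For the 1D instantaneous-source solution, setting ∂C/∂t = 0 at fixed x gives v²t² + 2Dt − x² = 0, so t = (√(D² + v²x²) − D)/v².
√(D² + v²x²) = √(0.0161² + 0.821² × 79.9²) = 65.60; v² = 0.674041.
t = (65.60 − 0.0161)/0.674041 = 97.3 days (vs. the pure-advection estimate x/v = 97.3 d).

97.3 days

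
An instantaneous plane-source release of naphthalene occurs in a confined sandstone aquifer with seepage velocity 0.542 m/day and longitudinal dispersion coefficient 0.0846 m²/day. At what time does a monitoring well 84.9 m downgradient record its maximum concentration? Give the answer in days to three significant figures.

156 days

For the 1D instantaneous-source solution, setting ∂C/∂t = 0 at fixed x gives v²t² + 2Dt − x² = 0, so t = (√(D² + v²x²) − D)/v².
√(D² + v²x²) = √(0.0846² + 0.542² × 84.9²) = 46.02; v² = 0.293764.
t = (46.02 − 0.0846)/0.293764 = 156 days (vs. the pure-advection estimate x/v = 157 d).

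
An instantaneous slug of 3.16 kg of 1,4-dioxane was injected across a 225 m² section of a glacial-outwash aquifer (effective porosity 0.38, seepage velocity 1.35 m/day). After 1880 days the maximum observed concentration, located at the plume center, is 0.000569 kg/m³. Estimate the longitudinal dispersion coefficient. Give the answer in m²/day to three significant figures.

0.179 m²/day

At the plume center C_max = M/(n_e·A·√(4πDt)), so D = M²/(4πt·(n_e·A·C_max)²).
n_e·A·C_max = 0.38 × 225 × 0.000569 = 0.04865 kg/m.
D = 3.16²/(4π × 1880 × 0.04865²) = 0.179 m²/day.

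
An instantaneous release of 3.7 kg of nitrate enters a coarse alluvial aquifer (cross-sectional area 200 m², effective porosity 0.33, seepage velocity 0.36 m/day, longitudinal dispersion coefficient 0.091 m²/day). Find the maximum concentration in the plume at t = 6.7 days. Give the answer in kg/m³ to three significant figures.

0.0203 kg/m³

The peak of an instantaneous 1D plume sits at x = vt; there the Gaussian factor is 1 and C_max = M/(n_e·A·√(4πDt)), where n_e·A is the pore area the mass is dissolved in.
√(4πDt) = √(4π × 0.091 × 6.7) = 2.768 m, so C_max = 3.7/(0.33 × 200 × 2.768) = 0.0203 kg/m³.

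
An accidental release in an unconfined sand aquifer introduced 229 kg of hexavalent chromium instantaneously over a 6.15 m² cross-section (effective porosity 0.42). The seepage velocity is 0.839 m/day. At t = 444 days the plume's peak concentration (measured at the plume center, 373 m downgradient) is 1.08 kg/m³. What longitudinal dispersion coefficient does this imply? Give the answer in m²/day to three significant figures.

1.21 m²/day

At the plume center C_max = M/(n_e·A·√(4πDt)), so D = M²/(4πt·(n_e·A·C_max)²).
n_e·A·C_max = 0.42 × 6.15 × 1.08 = 2.790 kg/m.
D = 229²/(4π × 444 × 2.790²) = 1.21 m²/day.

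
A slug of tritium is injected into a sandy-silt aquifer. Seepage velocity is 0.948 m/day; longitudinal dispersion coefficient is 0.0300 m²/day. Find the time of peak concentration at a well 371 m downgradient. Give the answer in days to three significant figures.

For the 1D instantaneous-source solution, setting ∂C/∂t = 0 at fixed x gives v²t² + 2Dt − x² = 0, so t = (√(D² + v²x²) − D)/v².
√(D² + v²x²) = √(0.0300² + 0.948² × 371²) = 351.7; v² = 0.898704.
t = (351.7 − 0.0300)/0.898704 = 391 days (vs. the pure-advection estimate x/v = 391 d).

391 days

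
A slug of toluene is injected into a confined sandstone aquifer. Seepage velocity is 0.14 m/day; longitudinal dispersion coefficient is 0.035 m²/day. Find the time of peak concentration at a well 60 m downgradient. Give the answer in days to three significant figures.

For the 1D instantaneous-source solution, setting ∂C/∂t = 0 at fixed x gives v²t² + 2Dt − x² = 0, so t = (√(D² + v²x²) − D)/v².
√(D² + v²x²) = √(0.035² + 0.14² × 60²) = 8.400; v² = 0.0196.
t = (8.400 − 0.035)/0.0196 = 427 days (vs. the pure-advection estimate x/v = 429 d).

427 days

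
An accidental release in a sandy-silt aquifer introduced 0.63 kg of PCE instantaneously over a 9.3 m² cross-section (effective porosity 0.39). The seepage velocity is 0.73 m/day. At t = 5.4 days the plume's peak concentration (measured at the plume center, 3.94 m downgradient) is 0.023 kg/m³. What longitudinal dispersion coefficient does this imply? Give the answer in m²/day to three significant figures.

At the plume center C_max = M/(n_e·A·√(4πDt)), so D = M²/(4πt·(n_e·A·C_max)²).
n_e·A·C_max = 0.39 × 9.3 × 0.023 = 0.08342 kg/m.
D = 0.63²/(4π × 5.4 × 0.08342²) = 0.840 m²/day.

0.840 m²/day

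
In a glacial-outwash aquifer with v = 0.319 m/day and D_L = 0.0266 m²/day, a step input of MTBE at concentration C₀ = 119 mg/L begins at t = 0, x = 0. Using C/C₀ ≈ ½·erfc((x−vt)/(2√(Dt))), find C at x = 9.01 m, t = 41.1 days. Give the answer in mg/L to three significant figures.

119 mg/L

For a continuous step input, C/C₀ ≈ ½·erfc((x−vt)/(2√(Dt))).
vt = 0.319 × 41.1 = 13.1109 m and 2√(Dt) = 2√(0.0266 × 41.1) = 2.091 m.
Argument (x−vt)/(2√(Dt)) = (9.01 − 13.1109)/2.091 = -1.961; ½·erfc(-1.961) = 0.9972.
C = 119 × 0.9972 = 119 mg/L.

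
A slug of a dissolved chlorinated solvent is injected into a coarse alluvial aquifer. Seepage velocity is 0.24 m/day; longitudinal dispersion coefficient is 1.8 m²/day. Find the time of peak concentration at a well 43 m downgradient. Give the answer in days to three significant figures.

151 days

For the 1D instantaneous-source solution, setting ∂C/∂t = 0 at fixed x gives v²t² + 2Dt − x² = 0, so t = (√(D² + v²x²) − D)/v².
√(D² + v²x²) = √(1.8² + 0.24² × 43²) = 10.48; v² = 0.0576.
t = (10.48 − 1.8)/0.0576 = 151 days (vs. the pure-advection estimate x/v = 179 d).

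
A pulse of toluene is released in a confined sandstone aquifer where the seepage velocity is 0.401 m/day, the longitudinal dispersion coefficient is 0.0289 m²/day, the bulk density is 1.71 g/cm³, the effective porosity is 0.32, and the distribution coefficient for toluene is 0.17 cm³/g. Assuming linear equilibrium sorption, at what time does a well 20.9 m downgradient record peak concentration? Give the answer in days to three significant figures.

Retardation factor R = 1 + ρ_b·K_d/n = 1 + 1.71 × 0.17/0.32 = 1.908.
Sorption retards both mechanisms: v_R = v/R = 0.2102 m/day, D_R = D/R = 0.01515 m²/day.
Peak time from v_R²t² + 2D_R t − x² = 0: t = (√(D_R² + v_R²x²) − D_R)/v_R².
√(D_R² + v_R²x²) = √(0.01515² + 0.2102² × 20.9²) = 4.393; v_R² = 0.04418.
t = (4.393 − 0.01515)/0.04418 = 99.1 days.

99.1 days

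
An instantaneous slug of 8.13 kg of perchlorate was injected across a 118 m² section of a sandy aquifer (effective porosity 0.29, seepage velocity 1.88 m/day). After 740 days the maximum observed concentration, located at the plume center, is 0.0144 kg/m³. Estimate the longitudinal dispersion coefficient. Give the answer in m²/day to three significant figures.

0.0293 m²/day

At the plume center C_max = M/(n_e·A·√(4πDt)), so D = M²/(4πt·(n_e·A·C_max)²).
n_e·A·C_max = 0.29 × 118 × 0.0144 = 0.4928 kg/m.
D = 8.13²/(4π × 740 × 0.4928²) = 0.0293 m²/day.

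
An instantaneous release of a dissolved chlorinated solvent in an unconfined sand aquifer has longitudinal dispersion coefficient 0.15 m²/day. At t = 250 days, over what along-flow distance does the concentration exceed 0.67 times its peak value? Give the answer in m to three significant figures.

15.5 m

The plume is Gaussian with σ = √(2Dt) = √(2 × 0.15 × 250) = 8.660 m.
C/C_peak = exp(−Δx²/(2σ²)) = 0.67 ⇒ Δx = σ·√(−2 ln 0.67) = 8.660 × 0.8950 = 7.751 m.
Width = 2Δx = 15.5 m.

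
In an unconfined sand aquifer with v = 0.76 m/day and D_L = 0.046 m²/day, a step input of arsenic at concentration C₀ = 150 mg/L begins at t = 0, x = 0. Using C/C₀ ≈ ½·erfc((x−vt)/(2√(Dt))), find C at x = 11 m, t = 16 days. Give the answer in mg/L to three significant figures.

For a continuous step input, C/C₀ ≈ ½·erfc((x−vt)/(2√(Dt))).
vt = 0.76 × 16 = 12.16 m and 2√(Dt) = 2√(0.046 × 16) = 1.716 m.
Argument (x−vt)/(2√(Dt)) = (11 − 12.16)/1.716 = -0.6760; ½·erfc(-0.6760) = 0.8305.
C = 150 × 0.8305 = 125 mg/L.

125 mg/L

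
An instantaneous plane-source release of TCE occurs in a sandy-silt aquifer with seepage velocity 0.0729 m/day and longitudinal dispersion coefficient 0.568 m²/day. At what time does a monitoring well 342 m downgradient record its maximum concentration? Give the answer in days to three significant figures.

4590 days

For the 1D instantaneous-source solution, setting ∂C/∂t = 0 at fixed x gives v²t² + 2Dt − x² = 0, so t = (√(D² + v²x²) − D)/v².
√(D² + v²x²) = √(0.568² + 0.0729² × 342²) = 24.94; v² = 0.00531441.
t = (24.94 − 0.568)/0.00531441 = 4590 days (vs. the pure-advection estimate x/v = 4690 d).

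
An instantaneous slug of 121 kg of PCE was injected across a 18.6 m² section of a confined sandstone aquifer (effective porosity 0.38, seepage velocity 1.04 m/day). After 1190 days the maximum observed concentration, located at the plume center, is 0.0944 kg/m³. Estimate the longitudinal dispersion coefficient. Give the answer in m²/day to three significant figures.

2.20 m²/day

At the plume center C_max = M/(n_e·A·√(4πDt)), so D = M²/(4πt·(n_e·A·C_max)²).
n_e·A·C_max = 0.38 × 18.6 × 0.0944 = 0.6672 kg/m.
D = 121²/(4π × 1190 × 0.6672²) = 2.20 m²/day.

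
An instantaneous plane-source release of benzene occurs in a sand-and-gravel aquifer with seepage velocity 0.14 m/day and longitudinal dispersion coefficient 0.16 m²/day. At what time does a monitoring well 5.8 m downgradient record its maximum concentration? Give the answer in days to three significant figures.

For the 1D instantaneous-source solution, setting ∂C/∂t = 0 at fixed x gives v²t² + 2Dt − x² = 0, so t = (√(D² + v²x²) − D)/v².
√(D² + v²x²) = √(0.16² + 0.14² × 5.8²) = 0.8276; v² = 0.0196.
t = (0.8276 − 0.16)/0.0196 = 34.1 days (vs. the pure-advection estimate x/v = 41.4 d).

34.1 days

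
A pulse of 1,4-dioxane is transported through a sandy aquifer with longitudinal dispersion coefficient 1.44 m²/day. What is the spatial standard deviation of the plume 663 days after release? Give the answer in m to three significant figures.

Dispersive spreading gives a Gaussian with σ² = 2Dt; advection only shifts the center.
σ = √(2 × 1.44 × 663) = 43.7 m.

43.7 m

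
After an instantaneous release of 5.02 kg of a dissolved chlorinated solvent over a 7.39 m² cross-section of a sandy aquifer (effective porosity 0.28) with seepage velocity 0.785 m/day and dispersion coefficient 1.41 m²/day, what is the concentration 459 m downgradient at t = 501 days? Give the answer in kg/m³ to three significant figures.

For an instantaneous plane source, C(x,t) = M/(n_e·A·√(4πDt)) · exp(−(x−vt)²/(4Dt)), with n_e·A the pore (flow) area.
Plume center vt = 0.785 × 501 = 393.285 m, so the well at 459 m is 65.715 m downgradient of the peak.
√(4πDt) = 94.22 m, giving peak height M/(n_e·A·√(4πDt)) = 5.02/(0.28 × 7.39 × 94.22) = 0.02575 kg/m³.
(x−vt)²/(4Dt) = (65.715)²/(4 × 1.41 × 501) = 1.528; exp(−1.528) = 0.2170.
C = 0.02575 × 0.2170 = 0.00559 kg/m³.

0.00559 kg/m³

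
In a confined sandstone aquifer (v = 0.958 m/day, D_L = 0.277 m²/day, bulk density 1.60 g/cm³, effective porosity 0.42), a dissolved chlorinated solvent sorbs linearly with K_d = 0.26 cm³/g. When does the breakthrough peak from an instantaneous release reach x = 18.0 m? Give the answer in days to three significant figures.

Retardation factor R = 1 + ρ_b·K_d/n = 1 + 1.60 × 0.26/0.42 = 1.990.
Sorption retards both mechanisms: v_R = v/R = 0.4814 m/day, D_R = D/R = 0.1392 m²/day.
Peak time from v_R²t² + 2D_R t − x² = 0: t = (√(D_R² + v_R²x²) − D_R)/v_R².
√(D_R² + v_R²x²) = √(0.1392² + 0.4814² × 18.0²) = 8.666; v_R² = 0.2317.
t = (8.666 − 0.1392)/0.2317 = 36.8 days.

36.8 days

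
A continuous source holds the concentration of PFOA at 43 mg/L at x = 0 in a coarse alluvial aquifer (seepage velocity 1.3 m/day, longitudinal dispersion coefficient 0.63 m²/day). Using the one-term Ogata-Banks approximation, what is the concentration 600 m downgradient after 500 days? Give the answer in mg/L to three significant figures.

For a continuous step input, C/C₀ ≈ ½·erfc((x−vt)/(2√(Dt))).
vt = 1.3 × 500 = 650 m and 2√(Dt) = 2√(0.63 × 500) = 35.50 m.
Argument (x−vt)/(2√(Dt)) = (600 − 650)/35.50 = -1.408; ½·erfc(-1.408) = 0.9768.
C = 43 × 0.9768 = 42.0 mg/L.

42.0 mg/L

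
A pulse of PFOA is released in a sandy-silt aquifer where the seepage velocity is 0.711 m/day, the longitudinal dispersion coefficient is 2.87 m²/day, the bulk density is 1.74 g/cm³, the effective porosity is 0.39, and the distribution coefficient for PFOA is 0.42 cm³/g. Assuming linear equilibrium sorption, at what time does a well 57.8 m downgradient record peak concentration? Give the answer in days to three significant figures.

218 days

Retardation factor R = 1 + ρ_b·K_d/n = 1 + 1.74 × 0.42/0.39 = 2.874.
Sorption retards both mechanisms: v_R = v/R = 0.2474 m/day, D_R = D/R = 0.9986 m²/day.
Peak time from v_R²t² + 2D_R t − x² = 0: t = (√(D_R² + v_R²x²) − D_R)/v_R².
√(D_R² + v_R²x²) = √(0.9986² + 0.2474² × 57.8²) = 14.33; v_R² = 0.06121.
t = (14.33 − 0.9986)/0.06121 = 218 days.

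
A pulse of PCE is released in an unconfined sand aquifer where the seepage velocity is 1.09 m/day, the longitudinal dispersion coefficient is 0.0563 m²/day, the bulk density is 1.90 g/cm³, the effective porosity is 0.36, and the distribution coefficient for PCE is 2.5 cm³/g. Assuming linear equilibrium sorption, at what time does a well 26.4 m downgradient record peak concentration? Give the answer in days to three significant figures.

Retardation factor R = 1 + ρ_b·K_d/n = 1 + 1.90 × 2.5/0.36 = 14.19.
Sorption retards both mechanisms: v_R = v/R = 0.07681 m/day, D_R = D/R = 0.003968 m²/day.
Peak time from v_R²t² + 2D_R t − x² = 0: t = (√(D_R² + v_R²x²) − D_R)/v_R².
√(D_R² + v_R²x²) = √(0.003968² + 0.07681² × 26.4²) = 2.028; v_R² = 0.005900.
t = (2.028 − 0.003968)/0.005900 = 343 days.

343 days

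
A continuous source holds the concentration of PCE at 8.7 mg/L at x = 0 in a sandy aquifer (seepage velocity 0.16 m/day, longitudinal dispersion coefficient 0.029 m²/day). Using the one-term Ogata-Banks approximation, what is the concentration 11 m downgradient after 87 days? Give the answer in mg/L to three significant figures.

7.86 mg/L

For a continuous step input, C/C₀ ≈ ½·erfc((x−vt)/(2√(Dt))).
vt = 0.16 × 87 = 13.92 m and 2√(Dt) = 2√(0.029 × 87) = 3.177 m.
Argument (x−vt)/(2√(Dt)) = (11 − 13.92)/3.177 = -0.9191; ½·erfc(-0.9191) = 0.9032.
C = 8.7 × 0.9032 = 7.86 mg/L.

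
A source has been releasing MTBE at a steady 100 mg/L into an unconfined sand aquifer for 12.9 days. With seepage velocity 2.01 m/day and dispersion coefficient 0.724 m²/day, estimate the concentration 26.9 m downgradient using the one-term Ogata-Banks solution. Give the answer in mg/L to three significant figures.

41.1 mg/L

For a continuous step input, C/C₀ ≈ ½·erfc((x−vt)/(2√(Dt))).
vt = 2.01 × 12.9 = 25.929 m and 2√(Dt) = 2√(0.724 × 12.9) = 6.112 m.
Argument (x−vt)/(2√(Dt)) = (26.9 − 25.929)/6.112 = 0.1589; ½·erfc(0.1589) = 0.4111.
C = 100 × 0.4111 = 41.1 mg/L.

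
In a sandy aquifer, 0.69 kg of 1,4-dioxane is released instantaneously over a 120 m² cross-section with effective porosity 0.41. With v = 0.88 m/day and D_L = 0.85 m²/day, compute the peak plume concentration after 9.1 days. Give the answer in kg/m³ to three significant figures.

The peak of an instantaneous 1D plume sits at x = vt; there the Gaussian factor is 1 and C_max = M/(n_e·A·√(4πDt)), where n_e·A is the pore area the mass is dissolved in.
√(4πDt) = √(4π × 0.85 × 9.1) = 9.859 m, so C_max = 0.69/(0.41 × 120 × 9.859) = 0.00142 kg/m³.

0.00142 kg/m³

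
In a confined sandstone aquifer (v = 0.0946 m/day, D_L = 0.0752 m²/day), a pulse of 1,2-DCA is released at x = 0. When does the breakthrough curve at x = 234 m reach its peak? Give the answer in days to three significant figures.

For the 1D instantaneous-source solution, setting ∂C/∂t = 0 at fixed x gives v²t² + 2Dt − x² = 0, so t = (√(D² + v²x²) − D)/v².
√(D² + v²x²) = √(0.0752² + 0.0946² × 234²) = 22.14; v² = 0.00894916.
t = (22.14 − 0.0752)/0.00894916 = 2470 days (vs. the pure-advection estimate x/v = 2470 d).

2470 days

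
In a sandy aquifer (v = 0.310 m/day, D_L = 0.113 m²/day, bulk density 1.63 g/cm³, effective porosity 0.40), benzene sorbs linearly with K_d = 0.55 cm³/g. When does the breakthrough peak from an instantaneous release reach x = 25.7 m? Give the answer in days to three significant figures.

265 days

Retardation factor R = 1 + ρ_b·K_d/n = 1 + 1.63 × 0.55/0.40 = 3.241.
Sorption retards both mechanisms: v_R = v/R = 0.09565 m/day, D_R = D/R = 0.03487 m²/day.
Peak time from v_R²t² + 2D_R t − x² = 0: t = (√(D_R² + v_R²x²) − D_R)/v_R².
√(D_R² + v_R²x²) = √(0.03487² + 0.09565² × 25.7²) = 2.458; v_R² = 0.009149.
t = (2.458 − 0.03487)/0.009149 = 265 days.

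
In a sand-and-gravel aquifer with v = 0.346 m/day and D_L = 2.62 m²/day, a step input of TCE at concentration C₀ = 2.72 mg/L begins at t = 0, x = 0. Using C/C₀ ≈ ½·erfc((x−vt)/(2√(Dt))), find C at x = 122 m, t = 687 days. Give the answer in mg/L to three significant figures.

For a continuous step input, C/C₀ ≈ ½·erfc((x−vt)/(2√(Dt))).
vt = 0.346 × 687 = 237.702 m and 2√(Dt) = 2√(2.62 × 687) = 84.85 m.
Argument (x−vt)/(2√(Dt)) = (122 − 237.702)/84.85 = -1.364; ½·erfc(-1.364) = 0.9731.
C = 2.72 × 0.9731 = 2.65 mg/L.

2.65 mg/L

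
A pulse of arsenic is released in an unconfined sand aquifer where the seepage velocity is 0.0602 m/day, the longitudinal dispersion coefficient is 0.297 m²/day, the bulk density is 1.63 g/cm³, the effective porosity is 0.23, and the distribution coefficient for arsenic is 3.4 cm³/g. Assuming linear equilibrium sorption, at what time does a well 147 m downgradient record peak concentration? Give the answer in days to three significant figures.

59300 days

Retardation factor R = 1 + ρ_b·K_d/n = 1 + 1.63 × 3.4/0.23 = 25.10.
Sorption retards both mechanisms: v_R = v/R = 0.002398 m/day, D_R = D/R = 0.01183 m²/day.
Peak time from v_R²t² + 2D_R t − x² = 0: t = (√(D_R² + v_R²x²) − D_R)/v_R².
√(D_R² + v_R²x²) = √(0.01183² + 0.002398² × 147²) = 0.3527; v_R² = 5.750e-06.
t = (0.3527 − 0.01183)/5.750e-06 = 59300 days.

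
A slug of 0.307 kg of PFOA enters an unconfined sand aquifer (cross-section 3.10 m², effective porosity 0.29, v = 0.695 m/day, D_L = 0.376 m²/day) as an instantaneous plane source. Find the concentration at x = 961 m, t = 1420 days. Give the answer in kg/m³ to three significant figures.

0.00305 kg/m³

For an instantaneous plane source, C(x,t) = M/(n_e·A·√(4πDt)) · exp(−(x−vt)²/(4Dt)), with n_e·A the pore (flow) area.
Plume center vt = 0.695 × 1420 = 986.9 m, so the well at 961 m is 25.9 m upgradient of the peak.
√(4πDt) = 81.91 m, giving peak height M/(n_e·A·√(4πDt)) = 0.307/(0.29 × 3.10 × 81.91) = 0.004169 kg/m³.
(x−vt)²/(4Dt) = (-25.9)²/(4 × 0.376 × 1420) = 0.3141; exp(−0.3141) = 0.7304.
C = 0.004169 × 0.7304 = 0.00305 kg/m³.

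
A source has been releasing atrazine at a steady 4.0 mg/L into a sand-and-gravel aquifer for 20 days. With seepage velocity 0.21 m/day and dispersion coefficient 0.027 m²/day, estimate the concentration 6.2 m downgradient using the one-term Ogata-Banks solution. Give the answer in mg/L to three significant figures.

0.109 mg/L

For a continuous step input, C/C₀ ≈ ½·erfc((x−vt)/(2√(Dt))).
vt = 0.21 × 20 = 4.2 m and 2√(Dt) = 2√(0.027 × 20) = 1.470 m.
Argument (x−vt)/(2√(Dt)) = (6.2 − 4.2)/1.470 = 1.361; ½·erfc(1.361) = 0.02713.
C = 4.0 × 0.02713 = 0.109 mg/L.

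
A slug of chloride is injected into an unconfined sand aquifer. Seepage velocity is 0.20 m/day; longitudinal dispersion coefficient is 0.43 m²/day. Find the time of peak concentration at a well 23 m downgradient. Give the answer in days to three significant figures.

105 days

For the 1D instantaneous-source solution, setting ∂C/∂t = 0 at fixed x gives v²t² + 2Dt − x² = 0, so t = (√(D² + v²x²) − D)/v².
√(D² + v²x²) = √(0.43² + 0.20² × 23²) = 4.620; v² = 0.04.
t = (4.620 − 0.43)/0.04 = 105 days (vs. the pure-advection estimate x/v = 115 d).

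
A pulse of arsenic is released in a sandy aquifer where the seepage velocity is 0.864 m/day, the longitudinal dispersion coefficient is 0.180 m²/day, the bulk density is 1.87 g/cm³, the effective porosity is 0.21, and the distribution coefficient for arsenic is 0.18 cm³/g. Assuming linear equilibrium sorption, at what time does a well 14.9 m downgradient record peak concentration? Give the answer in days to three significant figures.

44.3 days

Retardation factor R = 1 + ρ_b·K_d/n = 1 + 1.87 × 0.18/0.21 = 2.603.
Sorption retards both mechanisms: v_R = v/R = 0.3319 m/day, D_R = D/R = 0.06915 m²/day.
Peak time from v_R²t² + 2D_R t − x² = 0: t = (√(D_R² + v_R²x²) − D_R)/v_R².
√(D_R² + v_R²x²) = √(0.06915² + 0.3319² × 14.9²) = 4.946; v_R² = 0.1102.
t = (4.946 − 0.06915)/0.1102 = 44.3 days.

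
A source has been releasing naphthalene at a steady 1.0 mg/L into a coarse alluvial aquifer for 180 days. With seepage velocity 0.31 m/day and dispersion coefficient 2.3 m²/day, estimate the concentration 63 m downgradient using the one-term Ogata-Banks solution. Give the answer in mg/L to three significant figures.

For a continuous step input, C/C₀ ≈ ½·erfc((x−vt)/(2√(Dt))).
vt = 0.31 × 180 = 55.8 m and 2√(Dt) = 2√(2.3 × 180) = 40.69 m.
Argument (x−vt)/(2√(Dt)) = (63 − 55.8)/40.69 = 0.1769; ½·erfc(0.1769) = 0.4012.
C = 1.0 × 0.4012 = 0.401 mg/L.

0.401 mg/L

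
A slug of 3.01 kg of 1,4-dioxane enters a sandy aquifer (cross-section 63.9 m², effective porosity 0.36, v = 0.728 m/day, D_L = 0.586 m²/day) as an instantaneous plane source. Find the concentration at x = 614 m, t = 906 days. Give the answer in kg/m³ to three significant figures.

0.000603 kg/m³

For an instantaneous plane source, C(x,t) = M/(n_e·A·√(4πDt)) · exp(−(x−vt)²/(4Dt)), with n_e·A the pore (flow) area.
Plume center vt = 0.728 × 906 = 659.568 m, so the well at 614 m is 45.568 m upgradient of the peak.
√(4πDt) = 81.68 m, giving peak height M/(n_e·A·√(4πDt)) = 3.01/(0.36 × 63.9 × 81.68) = 0.001602 kg/m³.
(x−vt)²/(4Dt) = (-45.568)²/(4 × 0.586 × 906) = 0.9778; exp(−0.9778) = 0.3761.
C = 0.001602 × 0.3761 = 0.000603 kg/m³.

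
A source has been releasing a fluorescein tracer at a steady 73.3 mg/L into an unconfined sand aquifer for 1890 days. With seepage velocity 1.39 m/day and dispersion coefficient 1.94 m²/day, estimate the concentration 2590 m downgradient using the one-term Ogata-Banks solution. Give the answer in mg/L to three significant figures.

48.9 mg/L

For a continuous step input, C/C₀ ≈ ½·erfc((x−vt)/(2√(Dt))).
vt = 1.39 × 1890 = 2627.1 m and 2√(Dt) = 2√(1.94 × 1890) = 121.1 m.
Argument (x−vt)/(2√(Dt)) = (2590 − 2627.1)/121.1 = -0.3064; ½·erfc(-0.3064) = 0.6676.
C = 73.3 × 0.6676 = 48.9 mg/L.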